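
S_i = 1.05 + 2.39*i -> [1.05, 3.44, 5.83, 8.22, 10.61]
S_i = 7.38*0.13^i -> [7.38, 0.96, 0.12, 0.02, 0.0]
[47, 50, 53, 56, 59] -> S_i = 47 + 3*i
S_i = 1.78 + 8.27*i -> [1.78, 10.05, 18.32, 26.59, 34.86]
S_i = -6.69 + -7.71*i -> [-6.69, -14.4, -22.11, -29.82, -37.53]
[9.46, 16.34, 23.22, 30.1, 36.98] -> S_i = 9.46 + 6.88*i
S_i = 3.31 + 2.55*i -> [3.31, 5.86, 8.41, 10.96, 13.51]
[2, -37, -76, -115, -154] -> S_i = 2 + -39*i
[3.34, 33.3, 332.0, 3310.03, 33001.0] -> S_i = 3.34*9.97^i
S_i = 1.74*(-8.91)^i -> [1.74, -15.5, 138.14, -1230.79, 10966.3]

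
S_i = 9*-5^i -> [9, -45, 225, -1125, 5625]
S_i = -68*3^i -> [-68, -204, -612, -1836, -5508]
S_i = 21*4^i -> [21, 84, 336, 1344, 5376]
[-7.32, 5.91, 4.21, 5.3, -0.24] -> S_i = Random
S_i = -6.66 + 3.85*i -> [-6.66, -2.81, 1.04, 4.89, 8.74]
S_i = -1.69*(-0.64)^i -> [-1.69, 1.08, -0.69, 0.44, -0.28]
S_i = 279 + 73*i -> [279, 352, 425, 498, 571]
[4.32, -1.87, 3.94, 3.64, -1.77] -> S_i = Random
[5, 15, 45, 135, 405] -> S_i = 5*3^i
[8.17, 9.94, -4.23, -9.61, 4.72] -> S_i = Random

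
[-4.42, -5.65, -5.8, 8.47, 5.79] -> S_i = Random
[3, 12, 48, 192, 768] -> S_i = 3*4^i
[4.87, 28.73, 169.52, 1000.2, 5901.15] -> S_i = 4.87*5.90^i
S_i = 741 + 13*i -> [741, 754, 767, 780, 793]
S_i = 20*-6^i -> [20, -120, 720, -4320, 25920]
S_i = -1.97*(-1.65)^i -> [-1.97, 3.25, -5.36, 8.85, -14.6]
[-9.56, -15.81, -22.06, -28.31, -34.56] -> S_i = -9.56 + -6.25*i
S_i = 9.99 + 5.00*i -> [9.99, 14.99, 19.99, 24.99, 29.99]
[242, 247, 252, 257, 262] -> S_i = 242 + 5*i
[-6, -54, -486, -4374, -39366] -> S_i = -6*9^i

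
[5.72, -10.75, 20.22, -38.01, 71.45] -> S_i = 5.72*(-1.88)^i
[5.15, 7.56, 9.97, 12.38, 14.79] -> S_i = 5.15 + 2.41*i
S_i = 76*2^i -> [76, 152, 304, 608, 1216]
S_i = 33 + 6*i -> [33, 39, 45, 51, 57]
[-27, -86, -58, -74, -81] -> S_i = Random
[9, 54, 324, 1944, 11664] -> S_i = 9*6^i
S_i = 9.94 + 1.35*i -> [9.94, 11.29, 12.64, 13.99, 15.34]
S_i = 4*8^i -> [4, 32, 256, 2048, 16384]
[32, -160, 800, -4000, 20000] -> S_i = 32*-5^i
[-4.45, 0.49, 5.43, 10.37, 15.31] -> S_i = -4.45 + 4.94*i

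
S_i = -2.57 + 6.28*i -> [-2.57, 3.71, 9.99, 16.27, 22.55]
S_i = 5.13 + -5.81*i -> [5.13, -0.68, -6.49, -12.3, -18.11]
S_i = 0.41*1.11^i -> [0.41, 0.46, 0.51, 0.56, 0.62]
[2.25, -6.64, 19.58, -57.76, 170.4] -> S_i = 2.25*(-2.95)^i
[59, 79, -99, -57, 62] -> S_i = Random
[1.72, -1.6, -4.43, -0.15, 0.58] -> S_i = Random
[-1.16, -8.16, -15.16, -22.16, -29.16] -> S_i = -1.16 + -7.00*i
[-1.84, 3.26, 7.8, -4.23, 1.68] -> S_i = Random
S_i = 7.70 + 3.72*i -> [7.7, 11.42, 15.14, 18.86, 22.58]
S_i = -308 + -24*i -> [-308, -332, -356, -380, -404]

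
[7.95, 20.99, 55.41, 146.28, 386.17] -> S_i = 7.95*2.64^i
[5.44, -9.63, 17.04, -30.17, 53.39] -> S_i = 5.44*(-1.77)^i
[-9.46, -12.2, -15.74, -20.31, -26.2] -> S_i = -9.46*1.29^i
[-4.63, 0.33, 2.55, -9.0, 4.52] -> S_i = Random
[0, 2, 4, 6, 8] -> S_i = 0 + 2*i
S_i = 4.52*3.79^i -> [4.52, 17.13, 64.93, 246.07, 932.6]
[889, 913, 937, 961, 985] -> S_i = 889 + 24*i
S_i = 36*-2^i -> [36, -72, 144, -288, 576]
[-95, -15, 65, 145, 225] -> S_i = -95 + 80*i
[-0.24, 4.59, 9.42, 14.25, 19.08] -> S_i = -0.24 + 4.83*i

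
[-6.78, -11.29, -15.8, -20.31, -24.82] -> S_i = -6.78 + -4.51*i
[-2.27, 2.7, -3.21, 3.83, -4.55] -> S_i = -2.27*(-1.19)^i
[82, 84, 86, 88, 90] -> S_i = 82 + 2*i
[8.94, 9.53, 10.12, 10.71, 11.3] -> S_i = 8.94 + 0.59*i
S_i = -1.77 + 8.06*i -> [-1.77, 6.29, 14.35, 22.41, 30.47]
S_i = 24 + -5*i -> [24, 19, 14, 9, 4]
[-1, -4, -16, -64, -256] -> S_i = -1*4^i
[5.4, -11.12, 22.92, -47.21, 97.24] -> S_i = 5.40*(-2.06)^i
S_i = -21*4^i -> [-21, -84, -336, -1344, -5376]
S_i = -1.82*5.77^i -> [-1.82, -10.5, -60.59, -349.62, -2017.32]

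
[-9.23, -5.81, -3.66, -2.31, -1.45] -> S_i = -9.23*0.63^i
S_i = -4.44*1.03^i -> [-4.44, -4.57, -4.71, -4.85, -5.0]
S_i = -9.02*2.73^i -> [-9.02, -24.62, -67.23, -183.52, -501.02]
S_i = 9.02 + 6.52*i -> [9.02, 15.54, 22.06, 28.58, 35.1]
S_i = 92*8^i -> [92, 736, 5888, 47104, 376832]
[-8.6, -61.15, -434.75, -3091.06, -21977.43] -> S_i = -8.60*7.11^i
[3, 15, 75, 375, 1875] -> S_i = 3*5^i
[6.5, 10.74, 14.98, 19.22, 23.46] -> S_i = 6.50 + 4.24*i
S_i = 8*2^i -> [8, 16, 32, 64, 128]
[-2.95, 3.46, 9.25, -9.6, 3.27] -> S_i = Random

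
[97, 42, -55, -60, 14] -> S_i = Random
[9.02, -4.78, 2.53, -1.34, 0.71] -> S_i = 9.02*(-0.53)^i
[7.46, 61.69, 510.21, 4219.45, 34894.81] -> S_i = 7.46*8.27^i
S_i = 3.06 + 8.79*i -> [3.06, 11.85, 20.64, 29.43, 38.22]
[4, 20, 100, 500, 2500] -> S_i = 4*5^i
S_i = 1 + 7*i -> [1, 8, 15, 22, 29]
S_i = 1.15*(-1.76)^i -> [1.15, -2.02, 3.56, -6.27, 11.03]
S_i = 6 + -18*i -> [6, -12, -30, -48, -66]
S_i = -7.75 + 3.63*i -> [-7.75, -4.12, -0.49, 3.14, 6.77]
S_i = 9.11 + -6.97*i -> [9.11, 2.14, -4.83, -11.8, -18.77]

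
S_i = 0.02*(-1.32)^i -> [0.02, -0.03, 0.03, -0.05, 0.06]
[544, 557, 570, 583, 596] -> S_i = 544 + 13*i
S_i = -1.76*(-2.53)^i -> [-1.76, 4.45, -11.27, 28.5, -72.11]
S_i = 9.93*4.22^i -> [9.93, 41.9, 176.84, 746.25, 3149.19]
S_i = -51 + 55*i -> [-51, 4, 59, 114, 169]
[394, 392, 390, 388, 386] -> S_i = 394 + -2*i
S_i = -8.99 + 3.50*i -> [-8.99, -5.49, -1.99, 1.51, 5.01]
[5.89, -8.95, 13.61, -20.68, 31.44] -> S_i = 5.89*(-1.52)^i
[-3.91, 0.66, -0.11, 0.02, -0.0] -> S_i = -3.91*(-0.17)^i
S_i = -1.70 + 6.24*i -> [-1.7, 4.54, 10.78, 17.02, 23.26]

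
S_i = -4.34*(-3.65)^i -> [-4.34, 15.84, -57.82, 211.04, -770.3]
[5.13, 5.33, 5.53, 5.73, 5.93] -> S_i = 5.13 + 0.20*i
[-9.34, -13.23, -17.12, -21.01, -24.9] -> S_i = -9.34 + -3.89*i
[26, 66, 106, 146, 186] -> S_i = 26 + 40*i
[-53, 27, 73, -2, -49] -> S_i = Random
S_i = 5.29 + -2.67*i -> [5.29, 2.62, -0.05, -2.72, -5.39]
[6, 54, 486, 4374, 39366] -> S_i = 6*9^i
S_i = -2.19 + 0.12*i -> [-2.19, -2.07, -1.95, -1.83, -1.71]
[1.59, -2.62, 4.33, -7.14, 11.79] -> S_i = 1.59*(-1.65)^i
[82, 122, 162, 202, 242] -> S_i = 82 + 40*i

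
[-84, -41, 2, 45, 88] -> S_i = -84 + 43*i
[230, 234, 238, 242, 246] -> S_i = 230 + 4*i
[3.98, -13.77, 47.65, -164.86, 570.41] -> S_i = 3.98*(-3.46)^i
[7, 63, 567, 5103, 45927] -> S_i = 7*9^i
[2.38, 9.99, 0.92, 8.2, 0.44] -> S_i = Random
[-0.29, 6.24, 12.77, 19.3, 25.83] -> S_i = -0.29 + 6.53*i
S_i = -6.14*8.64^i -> [-6.14, -53.05, -458.35, -3960.13, -34215.54]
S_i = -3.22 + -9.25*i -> [-3.22, -12.47, -21.72, -30.97, -40.22]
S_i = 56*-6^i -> [56, -336, 2016, -12096, 72576]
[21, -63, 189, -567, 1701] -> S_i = 21*-3^i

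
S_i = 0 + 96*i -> [0, 96, 192, 288, 384]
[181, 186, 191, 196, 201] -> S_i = 181 + 5*i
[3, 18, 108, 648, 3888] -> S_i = 3*6^i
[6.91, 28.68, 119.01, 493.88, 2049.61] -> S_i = 6.91*4.15^i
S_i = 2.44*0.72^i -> [2.44, 1.76, 1.26, 0.91, 0.66]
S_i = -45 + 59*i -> [-45, 14, 73, 132, 191]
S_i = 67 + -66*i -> [67, 1, -65, -131, -197]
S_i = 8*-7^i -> [8, -56, 392, -2744, 19208]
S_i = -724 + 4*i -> [-724, -720, -716, -712, -708]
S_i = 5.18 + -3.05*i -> [5.18, 2.13, -0.92, -3.97, -7.02]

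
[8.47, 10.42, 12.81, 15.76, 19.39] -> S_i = 8.47*1.23^i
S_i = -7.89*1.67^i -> [-7.89, -13.18, -22.0, -36.75, -61.37]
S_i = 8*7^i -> [8, 56, 392, 2744, 19208]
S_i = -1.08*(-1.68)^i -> [-1.08, 1.81, -3.05, 5.12, -8.6]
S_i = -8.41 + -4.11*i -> [-8.41, -12.52, -16.63, -20.74, -24.85]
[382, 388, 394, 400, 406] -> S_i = 382 + 6*i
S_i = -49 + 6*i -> [-49, -43, -37, -31, -25]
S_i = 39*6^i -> [39, 234, 1404, 8424, 50544]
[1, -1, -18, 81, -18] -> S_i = Random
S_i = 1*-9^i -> [1, -9, 81, -729, 6561]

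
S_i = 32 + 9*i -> [32, 41, 50, 59, 68]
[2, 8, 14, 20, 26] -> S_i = 2 + 6*i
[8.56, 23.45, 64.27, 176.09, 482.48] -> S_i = 8.56*2.74^i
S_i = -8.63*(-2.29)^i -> [-8.63, 19.76, -45.26, 103.64, -237.33]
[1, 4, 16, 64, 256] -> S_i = 1*4^i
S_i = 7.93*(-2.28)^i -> [7.93, -18.08, 41.22, -93.99, 214.3]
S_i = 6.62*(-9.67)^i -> [6.62, -64.02, 619.03, -5986.01, 57884.71]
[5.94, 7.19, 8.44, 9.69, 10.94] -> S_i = 5.94 + 1.25*i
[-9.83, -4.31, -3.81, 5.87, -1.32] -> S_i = Random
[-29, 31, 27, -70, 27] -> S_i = Random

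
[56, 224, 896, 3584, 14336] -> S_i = 56*4^i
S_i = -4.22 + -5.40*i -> [-4.22, -9.62, -15.02, -20.42, -25.82]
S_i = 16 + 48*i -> [16, 64, 112, 160, 208]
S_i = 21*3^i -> [21, 63, 189, 567, 1701]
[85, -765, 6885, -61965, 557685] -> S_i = 85*-9^i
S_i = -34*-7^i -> [-34, 238, -1666, 11662, -81634]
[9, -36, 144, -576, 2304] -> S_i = 9*-4^i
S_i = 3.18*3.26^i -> [3.18, 10.37, 33.8, 110.17, 359.17]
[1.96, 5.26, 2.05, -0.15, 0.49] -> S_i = Random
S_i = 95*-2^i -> [95, -190, 380, -760, 1520]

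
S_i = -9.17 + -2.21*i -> [-9.17, -11.38, -13.59, -15.8, -18.01]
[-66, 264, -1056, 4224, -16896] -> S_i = -66*-4^i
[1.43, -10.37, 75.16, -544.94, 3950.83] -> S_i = 1.43*(-7.25)^i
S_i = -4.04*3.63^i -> [-4.04, -14.67, -53.23, -193.24, -701.47]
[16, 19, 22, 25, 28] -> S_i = 16 + 3*i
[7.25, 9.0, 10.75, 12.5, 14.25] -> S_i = 7.25 + 1.75*i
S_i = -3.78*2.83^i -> [-3.78, -10.7, -30.27, -85.67, -242.46]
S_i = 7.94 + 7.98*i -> [7.94, 15.92, 23.9, 31.88, 39.86]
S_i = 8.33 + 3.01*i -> [8.33, 11.34, 14.35, 17.36, 20.37]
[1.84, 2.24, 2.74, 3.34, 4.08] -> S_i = 1.84*1.22^i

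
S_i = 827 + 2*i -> [827, 829, 831, 833, 835]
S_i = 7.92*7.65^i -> [7.92, 60.59, 463.5, 3545.76, 27125.07]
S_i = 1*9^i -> [1, 9, 81, 729, 6561]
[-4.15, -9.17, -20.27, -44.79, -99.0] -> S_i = -4.15*2.21^i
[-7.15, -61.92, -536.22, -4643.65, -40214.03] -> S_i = -7.15*8.66^i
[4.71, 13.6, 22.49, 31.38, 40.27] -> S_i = 4.71 + 8.89*i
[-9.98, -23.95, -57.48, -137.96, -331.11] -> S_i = -9.98*2.40^i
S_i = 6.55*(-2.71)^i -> [6.55, -17.75, 48.1, -130.36, 353.28]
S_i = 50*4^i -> [50, 200, 800, 3200, 12800]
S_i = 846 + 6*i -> [846, 852, 858, 864, 870]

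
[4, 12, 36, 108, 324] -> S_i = 4*3^i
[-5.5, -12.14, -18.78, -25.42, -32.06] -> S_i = -5.50 + -6.64*i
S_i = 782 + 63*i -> [782, 845, 908, 971, 1034]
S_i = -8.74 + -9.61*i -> [-8.74, -18.35, -27.96, -37.57, -47.18]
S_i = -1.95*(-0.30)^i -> [-1.95, 0.58, -0.18, 0.05, -0.02]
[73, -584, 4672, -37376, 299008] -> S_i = 73*-8^i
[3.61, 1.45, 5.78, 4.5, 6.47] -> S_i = Random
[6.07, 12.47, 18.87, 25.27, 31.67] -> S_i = 6.07 + 6.40*i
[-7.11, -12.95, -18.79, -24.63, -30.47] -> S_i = -7.11 + -5.84*i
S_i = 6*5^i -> [6, 30, 150, 750, 3750]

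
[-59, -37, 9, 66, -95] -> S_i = Random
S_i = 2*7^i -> [2, 14, 98, 686, 4802]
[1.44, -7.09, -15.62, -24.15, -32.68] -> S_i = 1.44 + -8.53*i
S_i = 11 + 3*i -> [11, 14, 17, 20, 23]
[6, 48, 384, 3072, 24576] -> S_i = 6*8^i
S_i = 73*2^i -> [73, 146, 292, 584, 1168]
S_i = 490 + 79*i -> [490, 569, 648, 727, 806]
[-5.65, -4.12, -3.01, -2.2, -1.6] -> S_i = -5.65*0.73^i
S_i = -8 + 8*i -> [-8, 0, 8, 16, 24]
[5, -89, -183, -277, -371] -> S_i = 5 + -94*i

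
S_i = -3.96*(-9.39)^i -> [-3.96, 37.18, -349.16, 3278.63, -30786.3]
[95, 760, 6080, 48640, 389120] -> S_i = 95*8^i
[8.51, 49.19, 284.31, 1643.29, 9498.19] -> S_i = 8.51*5.78^i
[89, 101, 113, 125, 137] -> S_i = 89 + 12*i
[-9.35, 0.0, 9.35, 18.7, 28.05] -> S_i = -9.35 + 9.35*i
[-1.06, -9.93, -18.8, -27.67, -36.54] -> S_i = -1.06 + -8.87*i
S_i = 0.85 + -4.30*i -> [0.85, -3.45, -7.75, -12.05, -16.35]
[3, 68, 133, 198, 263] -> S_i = 3 + 65*i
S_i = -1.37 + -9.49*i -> [-1.37, -10.86, -20.35, -29.84, -39.33]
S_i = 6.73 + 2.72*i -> [6.73, 9.45, 12.17, 14.89, 17.61]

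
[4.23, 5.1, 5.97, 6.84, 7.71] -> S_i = 4.23 + 0.87*i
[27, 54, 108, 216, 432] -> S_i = 27*2^i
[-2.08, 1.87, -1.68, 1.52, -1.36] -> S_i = -2.08*(-0.90)^i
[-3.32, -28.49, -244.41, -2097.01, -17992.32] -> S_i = -3.32*8.58^i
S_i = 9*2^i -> [9, 18, 36, 72, 144]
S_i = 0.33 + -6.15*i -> [0.33, -5.82, -11.97, -18.12, -24.27]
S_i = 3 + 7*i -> [3, 10, 17, 24, 31]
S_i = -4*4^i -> [-4, -16, -64, -256, -1024]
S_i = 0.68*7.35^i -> [0.68, 5.0, 36.74, 270.0, 1984.53]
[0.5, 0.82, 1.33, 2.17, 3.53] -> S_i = 0.50*1.63^i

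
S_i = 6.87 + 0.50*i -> [6.87, 7.37, 7.87, 8.37, 8.87]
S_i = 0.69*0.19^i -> [0.69, 0.13, 0.02, 0.0, 0.0]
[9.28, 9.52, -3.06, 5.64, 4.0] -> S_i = Random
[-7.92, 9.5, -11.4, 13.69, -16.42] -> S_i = -7.92*(-1.20)^i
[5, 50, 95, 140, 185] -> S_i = 5 + 45*i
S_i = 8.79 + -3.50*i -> [8.79, 5.29, 1.79, -1.71, -5.21]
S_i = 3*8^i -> [3, 24, 192, 1536, 12288]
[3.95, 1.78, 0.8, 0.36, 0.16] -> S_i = 3.95*0.45^i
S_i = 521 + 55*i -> [521, 576, 631, 686, 741]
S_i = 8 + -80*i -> [8, -72, -152, -232, -312]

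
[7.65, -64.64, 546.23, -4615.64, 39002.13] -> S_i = 7.65*(-8.45)^i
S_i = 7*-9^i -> [7, -63, 567, -5103, 45927]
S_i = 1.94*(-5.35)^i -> [1.94, -10.38, 55.53, -297.07, 1589.34]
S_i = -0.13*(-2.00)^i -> [-0.13, 0.26, -0.52, 1.04, -2.08]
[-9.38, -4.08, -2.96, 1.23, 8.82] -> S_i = Random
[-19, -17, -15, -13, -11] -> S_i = -19 + 2*i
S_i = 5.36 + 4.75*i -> [5.36, 10.11, 14.86, 19.61, 24.36]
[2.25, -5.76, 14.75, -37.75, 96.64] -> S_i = 2.25*(-2.56)^i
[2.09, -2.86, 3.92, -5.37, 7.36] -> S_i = 2.09*(-1.37)^i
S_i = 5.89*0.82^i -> [5.89, 4.83, 3.96, 3.25, 2.66]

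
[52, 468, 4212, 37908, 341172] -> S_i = 52*9^i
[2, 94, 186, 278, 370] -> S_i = 2 + 92*i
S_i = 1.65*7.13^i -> [1.65, 11.76, 83.88, 598.07, 4264.24]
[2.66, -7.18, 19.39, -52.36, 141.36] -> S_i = 2.66*(-2.70)^i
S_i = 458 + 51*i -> [458, 509, 560, 611, 662]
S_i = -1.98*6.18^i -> [-1.98, -12.24, -75.62, -467.34, -2888.15]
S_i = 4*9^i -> [4, 36, 324, 2916, 26244]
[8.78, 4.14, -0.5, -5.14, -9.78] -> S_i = 8.78 + -4.64*i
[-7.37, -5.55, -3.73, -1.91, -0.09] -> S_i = -7.37 + 1.82*i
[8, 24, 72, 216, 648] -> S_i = 8*3^i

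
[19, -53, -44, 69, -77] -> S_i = Random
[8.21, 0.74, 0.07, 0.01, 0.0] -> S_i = 8.21*0.09^i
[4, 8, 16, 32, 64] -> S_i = 4*2^i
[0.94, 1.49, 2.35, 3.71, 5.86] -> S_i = 0.94*1.58^i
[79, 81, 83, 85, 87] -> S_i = 79 + 2*i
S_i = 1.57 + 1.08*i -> [1.57, 2.65, 3.73, 4.81, 5.89]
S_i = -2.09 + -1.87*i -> [-2.09, -3.96, -5.83, -7.7, -9.57]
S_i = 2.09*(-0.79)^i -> [2.09, -1.65, 1.3, -1.03, 0.81]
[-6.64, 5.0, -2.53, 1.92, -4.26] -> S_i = Random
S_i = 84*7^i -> [84, 588, 4116, 28812, 201684]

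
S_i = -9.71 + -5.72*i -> [-9.71, -15.43, -21.15, -26.87, -32.59]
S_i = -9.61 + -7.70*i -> [-9.61, -17.31, -25.01, -32.71, -40.41]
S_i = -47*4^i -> [-47, -188, -752, -3008, -12032]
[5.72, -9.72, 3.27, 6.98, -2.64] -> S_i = Random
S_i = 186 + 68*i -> [186, 254, 322, 390, 458]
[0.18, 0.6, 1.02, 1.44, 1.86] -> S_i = 0.18 + 0.42*i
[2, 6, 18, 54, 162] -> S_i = 2*3^i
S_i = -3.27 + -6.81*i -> [-3.27, -10.08, -16.89, -23.7, -30.51]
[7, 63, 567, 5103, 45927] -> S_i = 7*9^i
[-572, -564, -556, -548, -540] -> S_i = -572 + 8*i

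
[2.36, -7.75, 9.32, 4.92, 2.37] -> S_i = Random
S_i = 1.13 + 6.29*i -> [1.13, 7.42, 13.71, 20.0, 26.29]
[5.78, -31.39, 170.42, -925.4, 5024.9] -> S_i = 5.78*(-5.43)^i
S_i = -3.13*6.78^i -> [-3.13, -21.22, -143.88, -975.51, -6613.98]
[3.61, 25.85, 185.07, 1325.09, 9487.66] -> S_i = 3.61*7.16^i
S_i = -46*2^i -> [-46, -92, -184, -368, -736]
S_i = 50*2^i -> [50, 100, 200, 400, 800]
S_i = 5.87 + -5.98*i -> [5.87, -0.11, -6.09, -12.07, -18.05]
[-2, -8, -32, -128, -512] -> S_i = -2*4^i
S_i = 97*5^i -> [97, 485, 2425, 12125, 60625]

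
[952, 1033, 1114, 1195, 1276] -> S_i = 952 + 81*i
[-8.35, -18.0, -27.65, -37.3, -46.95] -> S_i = -8.35 + -9.65*i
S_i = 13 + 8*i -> [13, 21, 29, 37, 45]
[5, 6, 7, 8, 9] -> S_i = 5 + 1*i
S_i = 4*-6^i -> [4, -24, 144, -864, 5184]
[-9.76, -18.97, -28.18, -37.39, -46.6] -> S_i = -9.76 + -9.21*i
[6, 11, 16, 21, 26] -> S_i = 6 + 5*i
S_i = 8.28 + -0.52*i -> [8.28, 7.76, 7.24, 6.72, 6.2]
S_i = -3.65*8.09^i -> [-3.65, -29.53, -238.89, -1932.58, -15634.61]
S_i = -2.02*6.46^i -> [-2.02, -13.05, -84.3, -544.56, -3517.88]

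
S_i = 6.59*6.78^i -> [6.59, 44.68, 302.93, 2053.88, 13925.29]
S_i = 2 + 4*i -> [2, 6, 10, 14, 18]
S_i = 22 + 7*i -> [22, 29, 36, 43, 50]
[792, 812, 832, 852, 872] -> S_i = 792 + 20*i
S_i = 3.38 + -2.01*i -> [3.38, 1.37, -0.64, -2.65, -4.66]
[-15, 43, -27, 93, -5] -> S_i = Random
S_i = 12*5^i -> [12, 60, 300, 1500, 7500]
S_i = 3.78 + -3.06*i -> [3.78, 0.72, -2.34, -5.4, -8.46]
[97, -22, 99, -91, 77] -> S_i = Random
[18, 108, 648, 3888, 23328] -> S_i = 18*6^i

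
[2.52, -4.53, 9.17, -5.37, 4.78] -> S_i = Random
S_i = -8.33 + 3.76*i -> [-8.33, -4.57, -0.81, 2.95, 6.71]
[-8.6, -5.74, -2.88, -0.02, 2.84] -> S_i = -8.60 + 2.86*i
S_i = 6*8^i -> [6, 48, 384, 3072, 24576]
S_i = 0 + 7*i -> [0, 7, 14, 21, 28]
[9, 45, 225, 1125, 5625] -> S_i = 9*5^i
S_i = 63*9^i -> [63, 567, 5103, 45927, 413343]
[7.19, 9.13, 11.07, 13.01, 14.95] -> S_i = 7.19 + 1.94*i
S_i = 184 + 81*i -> [184, 265, 346, 427, 508]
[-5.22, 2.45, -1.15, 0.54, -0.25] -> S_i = -5.22*(-0.47)^i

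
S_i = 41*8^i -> [41, 328, 2624, 20992, 167936]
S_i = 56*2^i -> [56, 112, 224, 448, 896]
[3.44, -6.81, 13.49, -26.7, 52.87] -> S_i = 3.44*(-1.98)^i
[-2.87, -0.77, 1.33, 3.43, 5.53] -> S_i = -2.87 + 2.10*i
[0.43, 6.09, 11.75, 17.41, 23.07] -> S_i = 0.43 + 5.66*i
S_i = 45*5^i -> [45, 225, 1125, 5625, 28125]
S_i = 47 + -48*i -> [47, -1, -49, -97, -145]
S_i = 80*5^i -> [80, 400, 2000, 10000, 50000]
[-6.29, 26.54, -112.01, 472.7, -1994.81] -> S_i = -6.29*(-4.22)^i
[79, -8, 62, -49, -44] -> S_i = Random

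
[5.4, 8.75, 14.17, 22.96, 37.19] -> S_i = 5.40*1.62^i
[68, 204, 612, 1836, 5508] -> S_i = 68*3^i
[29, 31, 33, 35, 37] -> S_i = 29 + 2*i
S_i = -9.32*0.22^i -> [-9.32, -2.05, -0.45, -0.1, -0.02]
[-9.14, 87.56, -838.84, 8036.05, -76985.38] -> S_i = -9.14*(-9.58)^i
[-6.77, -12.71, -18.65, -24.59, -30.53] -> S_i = -6.77 + -5.94*i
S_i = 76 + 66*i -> [76, 142, 208, 274, 340]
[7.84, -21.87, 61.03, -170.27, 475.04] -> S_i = 7.84*(-2.79)^i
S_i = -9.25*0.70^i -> [-9.25, -6.48, -4.53, -3.17, -2.22]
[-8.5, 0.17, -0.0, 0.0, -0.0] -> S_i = -8.50*(-0.02)^i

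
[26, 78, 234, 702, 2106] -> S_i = 26*3^i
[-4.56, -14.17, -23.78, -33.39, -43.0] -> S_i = -4.56 + -9.61*i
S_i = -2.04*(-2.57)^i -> [-2.04, 5.24, -13.47, 34.63, -88.99]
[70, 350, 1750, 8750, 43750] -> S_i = 70*5^i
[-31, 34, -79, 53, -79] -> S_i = Random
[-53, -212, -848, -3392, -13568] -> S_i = -53*4^i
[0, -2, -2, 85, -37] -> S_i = Random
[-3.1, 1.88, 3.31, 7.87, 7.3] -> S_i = Random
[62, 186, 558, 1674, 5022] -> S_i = 62*3^i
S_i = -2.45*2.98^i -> [-2.45, -7.3, -21.76, -64.84, -193.21]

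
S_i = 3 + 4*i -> [3, 7, 11, 15, 19]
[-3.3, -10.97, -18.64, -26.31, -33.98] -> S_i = -3.30 + -7.67*i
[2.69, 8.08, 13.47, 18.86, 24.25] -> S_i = 2.69 + 5.39*i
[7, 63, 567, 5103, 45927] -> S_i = 7*9^i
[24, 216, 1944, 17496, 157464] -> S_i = 24*9^i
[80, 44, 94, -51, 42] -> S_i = Random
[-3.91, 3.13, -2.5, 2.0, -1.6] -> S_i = -3.91*(-0.80)^i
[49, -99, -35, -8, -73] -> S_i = Random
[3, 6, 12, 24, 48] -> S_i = 3*2^i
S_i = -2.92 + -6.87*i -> [-2.92, -9.79, -16.66, -23.53, -30.4]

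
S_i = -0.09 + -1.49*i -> [-0.09, -1.58, -3.07, -4.56, -6.05]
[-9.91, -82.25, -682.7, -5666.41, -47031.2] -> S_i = -9.91*8.30^i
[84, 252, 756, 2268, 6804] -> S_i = 84*3^i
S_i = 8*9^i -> [8, 72, 648, 5832, 52488]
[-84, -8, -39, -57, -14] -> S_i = Random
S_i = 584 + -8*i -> [584, 576, 568, 560, 552]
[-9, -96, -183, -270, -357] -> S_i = -9 + -87*i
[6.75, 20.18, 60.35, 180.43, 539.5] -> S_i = 6.75*2.99^i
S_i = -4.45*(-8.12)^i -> [-4.45, 36.13, -293.41, 2382.47, -19345.69]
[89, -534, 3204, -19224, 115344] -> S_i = 89*-6^i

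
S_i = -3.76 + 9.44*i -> [-3.76, 5.68, 15.12, 24.56, 34.0]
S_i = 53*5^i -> [53, 265, 1325, 6625, 33125]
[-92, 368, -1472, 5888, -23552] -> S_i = -92*-4^i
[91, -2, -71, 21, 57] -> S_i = Random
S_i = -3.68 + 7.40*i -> [-3.68, 3.72, 11.12, 18.52, 25.92]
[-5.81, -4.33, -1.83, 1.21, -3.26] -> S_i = Random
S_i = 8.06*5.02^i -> [8.06, 40.46, 203.12, 1019.64, 5118.58]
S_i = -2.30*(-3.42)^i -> [-2.3, 7.87, -26.9, 92.0, -314.65]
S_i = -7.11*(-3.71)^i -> [-7.11, 26.38, -97.86, 363.07, -1346.99]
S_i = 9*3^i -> [9, 27, 81, 243, 729]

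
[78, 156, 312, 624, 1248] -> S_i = 78*2^i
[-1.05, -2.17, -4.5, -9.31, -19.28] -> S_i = -1.05*2.07^i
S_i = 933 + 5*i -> [933, 938, 943, 948, 953]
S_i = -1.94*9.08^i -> [-1.94, -17.62, -159.95, -1452.31, -13186.97]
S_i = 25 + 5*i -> [25, 30, 35, 40, 45]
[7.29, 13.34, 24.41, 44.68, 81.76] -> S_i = 7.29*1.83^i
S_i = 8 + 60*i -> [8, 68, 128, 188, 248]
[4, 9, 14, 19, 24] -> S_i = 4 + 5*i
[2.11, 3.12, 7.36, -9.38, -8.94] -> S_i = Random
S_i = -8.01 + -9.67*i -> [-8.01, -17.68, -27.35, -37.02, -46.69]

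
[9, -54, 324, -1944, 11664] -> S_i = 9*-6^i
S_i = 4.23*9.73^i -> [4.23, 41.16, 400.47, 3896.54, 37913.31]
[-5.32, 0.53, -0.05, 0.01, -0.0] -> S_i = -5.32*(-0.10)^i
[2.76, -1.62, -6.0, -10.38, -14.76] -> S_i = 2.76 + -4.38*i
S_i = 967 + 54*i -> [967, 1021, 1075, 1129, 1183]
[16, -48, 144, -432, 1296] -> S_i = 16*-3^i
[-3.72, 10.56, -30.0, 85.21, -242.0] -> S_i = -3.72*(-2.84)^i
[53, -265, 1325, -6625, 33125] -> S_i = 53*-5^i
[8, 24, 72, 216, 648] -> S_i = 8*3^i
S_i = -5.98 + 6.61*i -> [-5.98, 0.63, 7.24, 13.85, 20.46]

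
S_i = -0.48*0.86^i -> [-0.48, -0.41, -0.36, -0.31, -0.26]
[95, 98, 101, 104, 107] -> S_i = 95 + 3*i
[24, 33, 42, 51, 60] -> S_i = 24 + 9*i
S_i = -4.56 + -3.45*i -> [-4.56, -8.01, -11.46, -14.91, -18.36]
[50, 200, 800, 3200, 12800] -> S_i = 50*4^i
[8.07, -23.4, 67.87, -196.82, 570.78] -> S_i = 8.07*(-2.90)^i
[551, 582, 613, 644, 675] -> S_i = 551 + 31*i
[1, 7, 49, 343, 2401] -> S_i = 1*7^i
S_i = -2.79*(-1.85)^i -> [-2.79, 5.16, -9.55, 17.67, -32.68]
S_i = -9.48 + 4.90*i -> [-9.48, -4.58, 0.32, 5.22, 10.12]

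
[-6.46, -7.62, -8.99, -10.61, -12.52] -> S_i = -6.46*1.18^i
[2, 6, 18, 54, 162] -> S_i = 2*3^i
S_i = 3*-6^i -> [3, -18, 108, -648, 3888]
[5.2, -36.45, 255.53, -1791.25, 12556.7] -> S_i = 5.20*(-7.01)^i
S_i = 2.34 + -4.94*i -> [2.34, -2.6, -7.54, -12.48, -17.42]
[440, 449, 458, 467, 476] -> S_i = 440 + 9*i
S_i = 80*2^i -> [80, 160, 320, 640, 1280]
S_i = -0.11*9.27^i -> [-0.11, -1.02, -9.45, -87.63, -812.29]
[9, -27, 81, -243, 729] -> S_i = 9*-3^i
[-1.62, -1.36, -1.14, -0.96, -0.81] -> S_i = -1.62*0.84^i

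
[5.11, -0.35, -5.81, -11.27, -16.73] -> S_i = 5.11 + -5.46*i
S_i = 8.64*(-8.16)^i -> [8.64, -70.5, 575.3, -4694.44, 38306.67]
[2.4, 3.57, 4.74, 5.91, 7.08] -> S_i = 2.40 + 1.17*i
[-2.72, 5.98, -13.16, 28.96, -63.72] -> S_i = -2.72*(-2.20)^i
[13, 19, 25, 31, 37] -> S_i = 13 + 6*i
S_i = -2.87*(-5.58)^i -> [-2.87, 16.01, -89.36, 498.64, -2782.39]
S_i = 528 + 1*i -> [528, 529, 530, 531, 532]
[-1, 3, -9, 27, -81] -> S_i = -1*-3^i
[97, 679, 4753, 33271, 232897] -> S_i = 97*7^i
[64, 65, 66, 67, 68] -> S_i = 64 + 1*i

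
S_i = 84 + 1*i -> [84, 85, 86, 87, 88]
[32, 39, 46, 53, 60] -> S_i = 32 + 7*i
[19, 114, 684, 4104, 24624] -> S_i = 19*6^i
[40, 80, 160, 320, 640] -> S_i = 40*2^i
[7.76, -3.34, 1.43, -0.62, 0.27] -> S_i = 7.76*(-0.43)^i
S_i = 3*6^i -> [3, 18, 108, 648, 3888]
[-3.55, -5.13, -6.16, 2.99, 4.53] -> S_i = Random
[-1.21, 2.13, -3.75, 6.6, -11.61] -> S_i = -1.21*(-1.76)^i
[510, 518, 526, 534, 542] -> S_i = 510 + 8*i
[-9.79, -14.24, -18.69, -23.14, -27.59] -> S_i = -9.79 + -4.45*i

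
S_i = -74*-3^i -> [-74, 222, -666, 1998, -5994]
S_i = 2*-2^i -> [2, -4, 8, -16, 32]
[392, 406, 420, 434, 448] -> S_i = 392 + 14*i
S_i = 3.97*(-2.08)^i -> [3.97, -8.26, 17.18, -35.73, 74.31]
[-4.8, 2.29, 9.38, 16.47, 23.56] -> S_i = -4.80 + 7.09*i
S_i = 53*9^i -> [53, 477, 4293, 38637, 347733]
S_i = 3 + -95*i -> [3, -92, -187, -282, -377]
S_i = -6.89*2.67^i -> [-6.89, -18.4, -49.12, -131.15, -350.16]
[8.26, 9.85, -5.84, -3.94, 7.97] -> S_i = Random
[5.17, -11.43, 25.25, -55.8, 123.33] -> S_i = 5.17*(-2.21)^i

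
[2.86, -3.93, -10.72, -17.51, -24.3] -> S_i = 2.86 + -6.79*i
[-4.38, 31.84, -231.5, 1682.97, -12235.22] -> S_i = -4.38*(-7.27)^i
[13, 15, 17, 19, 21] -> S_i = 13 + 2*i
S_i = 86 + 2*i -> [86, 88, 90, 92, 94]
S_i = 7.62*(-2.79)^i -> [7.62, -21.26, 59.31, -165.49, 461.71]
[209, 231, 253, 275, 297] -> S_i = 209 + 22*i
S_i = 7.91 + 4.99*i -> [7.91, 12.9, 17.89, 22.88, 27.87]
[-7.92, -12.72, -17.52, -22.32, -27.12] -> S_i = -7.92 + -4.80*i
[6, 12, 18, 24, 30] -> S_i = 6 + 6*i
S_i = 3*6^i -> [3, 18, 108, 648, 3888]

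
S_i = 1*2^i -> [1, 2, 4, 8, 16]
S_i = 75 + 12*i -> [75, 87, 99, 111, 123]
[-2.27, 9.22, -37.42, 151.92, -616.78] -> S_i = -2.27*(-4.06)^i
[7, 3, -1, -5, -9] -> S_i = 7 + -4*i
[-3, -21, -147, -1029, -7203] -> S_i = -3*7^i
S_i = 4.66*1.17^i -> [4.66, 5.45, 6.38, 7.46, 8.73]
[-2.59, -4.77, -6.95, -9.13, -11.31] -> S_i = -2.59 + -2.18*i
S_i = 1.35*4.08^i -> [1.35, 5.51, 22.47, 91.69, 374.09]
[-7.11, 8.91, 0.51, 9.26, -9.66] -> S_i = Random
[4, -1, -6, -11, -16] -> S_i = 4 + -5*i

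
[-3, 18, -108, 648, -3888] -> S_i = -3*-6^i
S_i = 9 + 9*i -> [9, 18, 27, 36, 45]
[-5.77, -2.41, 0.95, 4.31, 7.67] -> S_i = -5.77 + 3.36*i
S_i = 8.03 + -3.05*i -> [8.03, 4.98, 1.93, -1.12, -4.17]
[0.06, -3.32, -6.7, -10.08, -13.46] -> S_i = 0.06 + -3.38*i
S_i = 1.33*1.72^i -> [1.33, 2.29, 3.93, 6.77, 11.64]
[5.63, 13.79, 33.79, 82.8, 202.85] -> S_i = 5.63*2.45^i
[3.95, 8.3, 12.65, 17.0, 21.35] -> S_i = 3.95 + 4.35*i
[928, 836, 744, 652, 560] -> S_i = 928 + -92*i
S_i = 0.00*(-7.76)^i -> [0.0, -0.0, 0.0, -0.0, 0.0]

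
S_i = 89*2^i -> [89, 178, 356, 712, 1424]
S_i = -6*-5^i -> [-6, 30, -150, 750, -3750]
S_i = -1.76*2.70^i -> [-1.76, -4.75, -12.83, -34.64, -93.53]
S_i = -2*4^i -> [-2, -8, -32, -128, -512]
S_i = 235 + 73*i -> [235, 308, 381, 454, 527]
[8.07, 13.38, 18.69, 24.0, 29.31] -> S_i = 8.07 + 5.31*i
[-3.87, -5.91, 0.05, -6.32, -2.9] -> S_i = Random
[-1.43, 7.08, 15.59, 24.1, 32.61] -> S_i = -1.43 + 8.51*i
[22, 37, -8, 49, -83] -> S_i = Random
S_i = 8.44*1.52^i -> [8.44, 12.83, 19.5, 29.64, 45.05]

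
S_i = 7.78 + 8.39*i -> [7.78, 16.17, 24.56, 32.95, 41.34]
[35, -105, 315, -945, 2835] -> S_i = 35*-3^i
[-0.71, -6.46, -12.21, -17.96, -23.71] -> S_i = -0.71 + -5.75*i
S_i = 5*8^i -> [5, 40, 320, 2560, 20480]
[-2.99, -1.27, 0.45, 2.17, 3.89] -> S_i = -2.99 + 1.72*i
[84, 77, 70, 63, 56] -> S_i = 84 + -7*i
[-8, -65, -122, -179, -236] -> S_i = -8 + -57*i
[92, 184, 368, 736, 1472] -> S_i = 92*2^i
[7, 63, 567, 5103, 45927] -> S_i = 7*9^i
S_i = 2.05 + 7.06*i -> [2.05, 9.11, 16.17, 23.23, 30.29]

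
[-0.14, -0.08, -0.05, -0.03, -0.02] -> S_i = -0.14*0.58^i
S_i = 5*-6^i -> [5, -30, 180, -1080, 6480]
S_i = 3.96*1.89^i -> [3.96, 7.48, 14.15, 26.74, 50.53]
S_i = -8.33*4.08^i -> [-8.33, -33.99, -138.66, -565.75, -2308.26]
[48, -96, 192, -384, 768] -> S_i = 48*-2^i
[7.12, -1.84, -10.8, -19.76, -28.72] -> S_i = 7.12 + -8.96*i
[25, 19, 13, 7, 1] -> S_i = 25 + -6*i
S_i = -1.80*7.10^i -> [-1.8, -12.78, -90.74, -644.24, -4574.1]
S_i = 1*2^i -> [1, 2, 4, 8, 16]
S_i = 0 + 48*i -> [0, 48, 96, 144, 192]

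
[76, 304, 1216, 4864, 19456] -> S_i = 76*4^i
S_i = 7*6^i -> [7, 42, 252, 1512, 9072]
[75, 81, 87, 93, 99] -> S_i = 75 + 6*i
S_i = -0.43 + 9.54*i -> [-0.43, 9.11, 18.65, 28.19, 37.73]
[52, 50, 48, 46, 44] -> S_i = 52 + -2*i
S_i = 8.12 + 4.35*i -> [8.12, 12.47, 16.82, 21.17, 25.52]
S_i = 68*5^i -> [68, 340, 1700, 8500, 42500]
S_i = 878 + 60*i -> [878, 938, 998, 1058, 1118]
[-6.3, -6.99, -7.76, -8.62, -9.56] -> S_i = -6.30*1.11^i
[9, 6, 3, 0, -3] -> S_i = 9 + -3*i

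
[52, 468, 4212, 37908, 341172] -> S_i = 52*9^i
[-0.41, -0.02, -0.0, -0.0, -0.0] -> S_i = -0.41*0.05^i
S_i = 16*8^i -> [16, 128, 1024, 8192, 65536]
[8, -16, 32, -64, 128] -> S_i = 8*-2^i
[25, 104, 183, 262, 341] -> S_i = 25 + 79*i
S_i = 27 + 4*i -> [27, 31, 35, 39, 43]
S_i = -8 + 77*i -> [-8, 69, 146, 223, 300]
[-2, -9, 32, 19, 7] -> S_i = Random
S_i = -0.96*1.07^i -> [-0.96, -1.03, -1.1, -1.18, -1.26]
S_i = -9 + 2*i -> [-9, -7, -5, -3, -1]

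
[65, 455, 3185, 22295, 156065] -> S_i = 65*7^i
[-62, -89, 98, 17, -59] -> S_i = Random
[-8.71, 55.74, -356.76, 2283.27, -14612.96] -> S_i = -8.71*(-6.40)^i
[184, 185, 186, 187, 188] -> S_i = 184 + 1*i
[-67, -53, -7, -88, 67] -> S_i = Random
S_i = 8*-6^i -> [8, -48, 288, -1728, 10368]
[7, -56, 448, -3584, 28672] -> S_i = 7*-8^i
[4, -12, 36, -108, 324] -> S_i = 4*-3^i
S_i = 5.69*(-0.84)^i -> [5.69, -4.78, 4.01, -3.37, 2.83]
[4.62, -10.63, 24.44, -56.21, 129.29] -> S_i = 4.62*(-2.30)^i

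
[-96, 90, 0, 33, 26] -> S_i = Random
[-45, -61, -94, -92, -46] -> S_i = Random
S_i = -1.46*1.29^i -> [-1.46, -1.88, -2.43, -3.13, -4.04]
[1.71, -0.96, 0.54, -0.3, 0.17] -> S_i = 1.71*(-0.56)^i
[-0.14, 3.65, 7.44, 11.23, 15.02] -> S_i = -0.14 + 3.79*i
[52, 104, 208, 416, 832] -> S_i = 52*2^i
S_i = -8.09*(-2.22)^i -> [-8.09, 17.96, -39.87, 88.51, -196.5]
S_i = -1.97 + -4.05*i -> [-1.97, -6.02, -10.07, -14.12, -18.17]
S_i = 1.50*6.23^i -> [1.5, 9.35, 58.22, 362.71, 2259.66]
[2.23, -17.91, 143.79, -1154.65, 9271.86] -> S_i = 2.23*(-8.03)^i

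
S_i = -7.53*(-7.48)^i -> [-7.53, 56.32, -421.31, 3151.37, -23572.27]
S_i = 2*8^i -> [2, 16, 128, 1024, 8192]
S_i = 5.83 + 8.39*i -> [5.83, 14.22, 22.61, 31.0, 39.39]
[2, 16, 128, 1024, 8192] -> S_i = 2*8^i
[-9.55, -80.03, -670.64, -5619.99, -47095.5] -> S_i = -9.55*8.38^i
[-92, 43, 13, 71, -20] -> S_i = Random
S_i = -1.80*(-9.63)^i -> [-1.8, 17.33, -166.93, 1607.5, -15480.24]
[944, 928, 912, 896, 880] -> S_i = 944 + -16*i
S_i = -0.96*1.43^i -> [-0.96, -1.37, -1.96, -2.81, -4.01]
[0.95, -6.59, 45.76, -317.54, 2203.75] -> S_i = 0.95*(-6.94)^i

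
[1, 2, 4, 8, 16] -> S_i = 1*2^i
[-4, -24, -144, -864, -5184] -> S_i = -4*6^i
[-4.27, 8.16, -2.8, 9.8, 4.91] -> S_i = Random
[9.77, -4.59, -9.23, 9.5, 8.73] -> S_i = Random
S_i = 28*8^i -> [28, 224, 1792, 14336, 114688]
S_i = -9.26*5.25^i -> [-9.26, -48.62, -255.23, -1339.95, -7034.74]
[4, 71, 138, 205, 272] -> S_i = 4 + 67*i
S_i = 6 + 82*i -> [6, 88, 170, 252, 334]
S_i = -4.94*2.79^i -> [-4.94, -13.78, -38.45, -107.29, -299.33]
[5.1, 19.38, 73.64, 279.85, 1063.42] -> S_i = 5.10*3.80^i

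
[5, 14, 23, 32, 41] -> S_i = 5 + 9*i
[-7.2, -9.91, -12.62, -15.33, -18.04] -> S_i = -7.20 + -2.71*i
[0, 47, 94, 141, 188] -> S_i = 0 + 47*i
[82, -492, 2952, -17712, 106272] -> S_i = 82*-6^i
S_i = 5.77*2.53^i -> [5.77, 14.6, 36.93, 93.44, 236.41]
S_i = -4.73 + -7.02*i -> [-4.73, -11.75, -18.77, -25.79, -32.81]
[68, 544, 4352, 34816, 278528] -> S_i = 68*8^i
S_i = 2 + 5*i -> [2, 7, 12, 17, 22]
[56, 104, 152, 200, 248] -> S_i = 56 + 48*i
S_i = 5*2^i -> [5, 10, 20, 40, 80]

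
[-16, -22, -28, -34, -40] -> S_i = -16 + -6*i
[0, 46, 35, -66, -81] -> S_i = Random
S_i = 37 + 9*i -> [37, 46, 55, 64, 73]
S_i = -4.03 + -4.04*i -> [-4.03, -8.07, -12.11, -16.15, -20.19]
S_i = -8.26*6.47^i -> [-8.26, -53.44, -345.77, -2237.14, -14474.29]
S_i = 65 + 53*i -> [65, 118, 171, 224, 277]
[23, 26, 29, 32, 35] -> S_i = 23 + 3*i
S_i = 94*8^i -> [94, 752, 6016, 48128, 385024]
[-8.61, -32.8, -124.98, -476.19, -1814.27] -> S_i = -8.61*3.81^i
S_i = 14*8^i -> [14, 112, 896, 7168, 57344]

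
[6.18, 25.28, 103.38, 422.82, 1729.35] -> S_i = 6.18*4.09^i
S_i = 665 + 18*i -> [665, 683, 701, 719, 737]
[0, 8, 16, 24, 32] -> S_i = 0 + 8*i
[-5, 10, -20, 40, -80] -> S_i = -5*-2^i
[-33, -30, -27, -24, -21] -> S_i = -33 + 3*i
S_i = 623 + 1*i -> [623, 624, 625, 626, 627]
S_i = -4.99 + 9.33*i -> [-4.99, 4.34, 13.67, 23.0, 32.33]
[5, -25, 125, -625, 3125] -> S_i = 5*-5^i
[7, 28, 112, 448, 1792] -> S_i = 7*4^i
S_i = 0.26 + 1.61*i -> [0.26, 1.87, 3.48, 5.09, 6.7]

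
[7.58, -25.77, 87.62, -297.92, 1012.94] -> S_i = 7.58*(-3.40)^i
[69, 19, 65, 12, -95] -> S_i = Random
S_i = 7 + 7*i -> [7, 14, 21, 28, 35]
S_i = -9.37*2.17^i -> [-9.37, -20.33, -44.12, -95.75, -207.77]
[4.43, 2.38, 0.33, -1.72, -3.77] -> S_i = 4.43 + -2.05*i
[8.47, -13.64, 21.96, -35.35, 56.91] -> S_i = 8.47*(-1.61)^i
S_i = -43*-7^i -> [-43, 301, -2107, 14749, -103243]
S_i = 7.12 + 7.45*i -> [7.12, 14.57, 22.02, 29.47, 36.92]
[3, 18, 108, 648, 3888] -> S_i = 3*6^i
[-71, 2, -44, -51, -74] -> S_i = Random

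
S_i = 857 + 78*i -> [857, 935, 1013, 1091, 1169]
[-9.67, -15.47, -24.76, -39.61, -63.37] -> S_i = -9.67*1.60^i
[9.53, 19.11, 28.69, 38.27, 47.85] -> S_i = 9.53 + 9.58*i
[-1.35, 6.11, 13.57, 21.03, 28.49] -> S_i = -1.35 + 7.46*i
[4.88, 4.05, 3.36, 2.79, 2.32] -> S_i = 4.88*0.83^i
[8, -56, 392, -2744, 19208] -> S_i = 8*-7^i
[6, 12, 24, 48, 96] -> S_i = 6*2^i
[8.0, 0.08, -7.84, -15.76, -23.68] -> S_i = 8.00 + -7.92*i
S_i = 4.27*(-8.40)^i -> [4.27, -35.87, 301.29, -2530.85, 21259.11]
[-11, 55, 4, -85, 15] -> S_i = Random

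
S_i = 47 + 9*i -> [47, 56, 65, 74, 83]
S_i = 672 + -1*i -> [672, 671, 670, 669, 668]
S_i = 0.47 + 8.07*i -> [0.47, 8.54, 16.61, 24.68, 32.75]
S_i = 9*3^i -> [9, 27, 81, 243, 729]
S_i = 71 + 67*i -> [71, 138, 205, 272, 339]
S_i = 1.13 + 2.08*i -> [1.13, 3.21, 5.29, 7.37, 9.45]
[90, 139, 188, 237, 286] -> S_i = 90 + 49*i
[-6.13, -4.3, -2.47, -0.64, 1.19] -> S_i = -6.13 + 1.83*i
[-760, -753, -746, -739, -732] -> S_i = -760 + 7*i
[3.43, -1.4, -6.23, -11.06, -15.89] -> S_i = 3.43 + -4.83*i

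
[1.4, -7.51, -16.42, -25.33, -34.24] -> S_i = 1.40 + -8.91*i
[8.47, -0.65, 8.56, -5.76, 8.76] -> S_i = Random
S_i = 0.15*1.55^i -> [0.15, 0.23, 0.36, 0.56, 0.87]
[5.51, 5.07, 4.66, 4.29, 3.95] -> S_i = 5.51*0.92^i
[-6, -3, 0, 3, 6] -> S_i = -6 + 3*i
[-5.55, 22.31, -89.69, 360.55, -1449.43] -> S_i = -5.55*(-4.02)^i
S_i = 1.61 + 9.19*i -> [1.61, 10.8, 19.99, 29.18, 38.37]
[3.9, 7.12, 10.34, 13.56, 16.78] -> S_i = 3.90 + 3.22*i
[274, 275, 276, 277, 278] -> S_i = 274 + 1*i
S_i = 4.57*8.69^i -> [4.57, 39.71, 345.11, 2998.99, 26061.25]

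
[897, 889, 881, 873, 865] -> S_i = 897 + -8*i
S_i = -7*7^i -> [-7, -49, -343, -2401, -16807]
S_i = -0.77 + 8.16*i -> [-0.77, 7.39, 15.55, 23.71, 31.87]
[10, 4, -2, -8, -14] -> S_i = 10 + -6*i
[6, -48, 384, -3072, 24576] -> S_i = 6*-8^i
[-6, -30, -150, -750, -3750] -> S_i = -6*5^i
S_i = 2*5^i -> [2, 10, 50, 250, 1250]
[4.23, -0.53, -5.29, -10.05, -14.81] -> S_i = 4.23 + -4.76*i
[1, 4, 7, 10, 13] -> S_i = 1 + 3*i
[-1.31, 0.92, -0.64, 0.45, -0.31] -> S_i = -1.31*(-0.70)^i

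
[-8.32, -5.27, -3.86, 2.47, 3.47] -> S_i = Random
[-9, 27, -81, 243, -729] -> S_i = -9*-3^i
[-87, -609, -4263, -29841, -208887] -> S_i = -87*7^i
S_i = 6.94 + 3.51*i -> [6.94, 10.45, 13.96, 17.47, 20.98]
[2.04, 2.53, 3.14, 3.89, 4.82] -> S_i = 2.04*1.24^i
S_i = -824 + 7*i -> [-824, -817, -810, -803, -796]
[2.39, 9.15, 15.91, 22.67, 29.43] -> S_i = 2.39 + 6.76*i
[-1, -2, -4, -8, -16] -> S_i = -1*2^i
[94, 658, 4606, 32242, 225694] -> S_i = 94*7^i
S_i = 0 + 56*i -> [0, 56, 112, 168, 224]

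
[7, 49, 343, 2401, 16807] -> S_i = 7*7^i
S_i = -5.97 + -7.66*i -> [-5.97, -13.63, -21.29, -28.95, -36.61]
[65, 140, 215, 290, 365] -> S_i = 65 + 75*i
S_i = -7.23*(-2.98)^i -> [-7.23, 21.55, -64.21, 191.33, -570.17]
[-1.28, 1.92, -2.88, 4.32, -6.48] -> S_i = -1.28*(-1.50)^i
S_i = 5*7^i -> [5, 35, 245, 1715, 12005]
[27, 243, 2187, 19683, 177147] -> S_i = 27*9^i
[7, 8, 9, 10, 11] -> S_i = 7 + 1*i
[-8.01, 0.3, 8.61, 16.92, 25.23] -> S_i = -8.01 + 8.31*i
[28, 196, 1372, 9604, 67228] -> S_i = 28*7^i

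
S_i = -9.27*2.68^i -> [-9.27, -24.84, -66.58, -178.44, -478.21]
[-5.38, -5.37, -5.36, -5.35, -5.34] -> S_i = -5.38 + 0.01*i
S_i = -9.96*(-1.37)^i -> [-9.96, 13.65, -18.69, 25.61, -35.09]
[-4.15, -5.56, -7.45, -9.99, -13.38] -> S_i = -4.15*1.34^i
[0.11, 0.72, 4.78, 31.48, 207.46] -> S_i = 0.11*6.59^i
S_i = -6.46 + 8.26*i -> [-6.46, 1.8, 10.06, 18.32, 26.58]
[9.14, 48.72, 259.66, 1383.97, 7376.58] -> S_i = 9.14*5.33^i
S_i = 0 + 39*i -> [0, 39, 78, 117, 156]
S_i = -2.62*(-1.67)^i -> [-2.62, 4.38, -7.31, 12.2, -20.38]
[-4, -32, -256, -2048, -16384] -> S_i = -4*8^i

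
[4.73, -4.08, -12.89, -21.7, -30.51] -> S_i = 4.73 + -8.81*i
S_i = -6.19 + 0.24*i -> [-6.19, -5.95, -5.71, -5.47, -5.23]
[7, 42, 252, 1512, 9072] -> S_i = 7*6^i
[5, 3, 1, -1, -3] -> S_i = 5 + -2*i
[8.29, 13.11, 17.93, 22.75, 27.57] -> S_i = 8.29 + 4.82*i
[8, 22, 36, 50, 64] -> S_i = 8 + 14*i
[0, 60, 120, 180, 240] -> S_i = 0 + 60*i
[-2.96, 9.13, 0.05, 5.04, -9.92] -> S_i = Random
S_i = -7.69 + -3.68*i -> [-7.69, -11.37, -15.05, -18.73, -22.41]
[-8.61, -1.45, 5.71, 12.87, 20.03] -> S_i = -8.61 + 7.16*i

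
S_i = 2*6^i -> [2, 12, 72, 432, 2592]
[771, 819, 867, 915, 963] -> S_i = 771 + 48*i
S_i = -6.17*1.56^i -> [-6.17, -9.63, -15.02, -23.42, -36.54]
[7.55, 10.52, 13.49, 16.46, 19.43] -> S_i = 7.55 + 2.97*i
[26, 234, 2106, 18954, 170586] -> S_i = 26*9^i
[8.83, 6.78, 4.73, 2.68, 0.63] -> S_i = 8.83 + -2.05*i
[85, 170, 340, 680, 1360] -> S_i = 85*2^i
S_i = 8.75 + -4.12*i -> [8.75, 4.63, 0.51, -3.61, -7.73]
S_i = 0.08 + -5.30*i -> [0.08, -5.22, -10.52, -15.82, -21.12]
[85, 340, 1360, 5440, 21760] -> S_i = 85*4^i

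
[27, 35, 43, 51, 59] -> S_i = 27 + 8*i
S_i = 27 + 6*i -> [27, 33, 39, 45, 51]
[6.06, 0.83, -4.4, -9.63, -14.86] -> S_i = 6.06 + -5.23*i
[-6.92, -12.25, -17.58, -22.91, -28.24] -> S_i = -6.92 + -5.33*i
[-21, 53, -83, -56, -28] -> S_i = Random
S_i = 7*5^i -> [7, 35, 175, 875, 4375]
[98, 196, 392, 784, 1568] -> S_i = 98*2^i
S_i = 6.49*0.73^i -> [6.49, 4.74, 3.46, 2.52, 1.84]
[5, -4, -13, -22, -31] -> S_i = 5 + -9*i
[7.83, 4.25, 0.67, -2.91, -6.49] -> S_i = 7.83 + -3.58*i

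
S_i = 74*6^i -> [74, 444, 2664, 15984, 95904]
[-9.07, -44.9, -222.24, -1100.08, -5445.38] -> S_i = -9.07*4.95^i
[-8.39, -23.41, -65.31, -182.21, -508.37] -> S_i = -8.39*2.79^i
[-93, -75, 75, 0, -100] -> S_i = Random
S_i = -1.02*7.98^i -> [-1.02, -8.14, -64.95, -518.33, -4136.3]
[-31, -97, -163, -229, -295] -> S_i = -31 + -66*i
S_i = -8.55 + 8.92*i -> [-8.55, 0.37, 9.29, 18.21, 27.13]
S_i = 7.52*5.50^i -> [7.52, 41.36, 227.48, 1251.14, 6881.27]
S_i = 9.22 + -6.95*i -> [9.22, 2.27, -4.68, -11.63, -18.58]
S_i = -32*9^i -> [-32, -288, -2592, -23328, -209952]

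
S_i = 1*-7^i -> [1, -7, 49, -343, 2401]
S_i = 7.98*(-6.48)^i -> [7.98, -51.71, 335.08, -2171.34, 14070.29]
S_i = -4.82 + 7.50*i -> [-4.82, 2.68, 10.18, 17.68, 25.18]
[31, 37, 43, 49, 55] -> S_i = 31 + 6*i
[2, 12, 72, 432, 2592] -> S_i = 2*6^i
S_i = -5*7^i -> [-5, -35, -245, -1715, -12005]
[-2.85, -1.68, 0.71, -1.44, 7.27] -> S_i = Random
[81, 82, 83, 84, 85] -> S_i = 81 + 1*i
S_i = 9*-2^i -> [9, -18, 36, -72, 144]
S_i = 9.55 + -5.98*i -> [9.55, 3.57, -2.41, -8.39, -14.37]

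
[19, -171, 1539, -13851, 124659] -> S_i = 19*-9^i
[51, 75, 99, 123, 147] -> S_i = 51 + 24*i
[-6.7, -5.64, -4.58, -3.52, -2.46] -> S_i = -6.70 + 1.06*i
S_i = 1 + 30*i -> [1, 31, 61, 91, 121]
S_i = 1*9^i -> [1, 9, 81, 729, 6561]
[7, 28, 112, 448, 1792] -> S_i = 7*4^i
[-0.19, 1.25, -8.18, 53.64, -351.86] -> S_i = -0.19*(-6.56)^i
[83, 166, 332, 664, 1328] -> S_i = 83*2^i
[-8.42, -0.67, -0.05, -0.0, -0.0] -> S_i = -8.42*0.08^i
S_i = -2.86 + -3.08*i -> [-2.86, -5.94, -9.02, -12.1, -15.18]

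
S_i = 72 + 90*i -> [72, 162, 252, 342, 432]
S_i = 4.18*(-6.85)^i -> [4.18, -28.63, 196.14, -1343.53, 9203.19]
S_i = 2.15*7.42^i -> [2.15, 15.95, 118.37, 878.31, 6517.1]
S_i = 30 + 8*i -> [30, 38, 46, 54, 62]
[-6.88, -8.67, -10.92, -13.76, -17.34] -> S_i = -6.88*1.26^i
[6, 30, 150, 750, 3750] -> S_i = 6*5^i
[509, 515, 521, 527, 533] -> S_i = 509 + 6*i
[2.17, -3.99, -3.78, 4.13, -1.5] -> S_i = Random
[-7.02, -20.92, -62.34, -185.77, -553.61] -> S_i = -7.02*2.98^i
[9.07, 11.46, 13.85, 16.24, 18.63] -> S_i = 9.07 + 2.39*i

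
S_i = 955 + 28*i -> [955, 983, 1011, 1039, 1067]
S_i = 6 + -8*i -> [6, -2, -10, -18, -26]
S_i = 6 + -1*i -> [6, 5, 4, 3, 2]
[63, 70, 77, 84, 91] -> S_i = 63 + 7*i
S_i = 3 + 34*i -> [3, 37, 71, 105, 139]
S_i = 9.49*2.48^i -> [9.49, 23.54, 58.37, 144.75, 358.98]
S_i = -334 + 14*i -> [-334, -320, -306, -292, -278]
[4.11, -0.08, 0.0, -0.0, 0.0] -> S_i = 4.11*(-0.02)^i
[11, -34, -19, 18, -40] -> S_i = Random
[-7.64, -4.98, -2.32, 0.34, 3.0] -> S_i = -7.64 + 2.66*i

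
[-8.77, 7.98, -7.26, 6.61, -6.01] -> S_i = -8.77*(-0.91)^i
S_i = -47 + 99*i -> [-47, 52, 151, 250, 349]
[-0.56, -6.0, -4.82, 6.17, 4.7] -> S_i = Random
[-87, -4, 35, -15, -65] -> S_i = Random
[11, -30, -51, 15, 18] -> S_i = Random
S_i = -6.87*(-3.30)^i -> [-6.87, 22.67, -74.81, 246.89, -814.73]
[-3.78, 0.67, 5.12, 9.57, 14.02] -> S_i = -3.78 + 4.45*i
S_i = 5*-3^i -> [5, -15, 45, -135, 405]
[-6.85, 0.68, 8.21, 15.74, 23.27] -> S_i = -6.85 + 7.53*i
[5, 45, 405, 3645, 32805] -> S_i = 5*9^i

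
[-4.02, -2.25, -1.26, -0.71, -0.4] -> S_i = -4.02*0.56^i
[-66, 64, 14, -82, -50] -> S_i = Random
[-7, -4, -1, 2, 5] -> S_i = -7 + 3*i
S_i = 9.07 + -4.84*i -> [9.07, 4.23, -0.61, -5.45, -10.29]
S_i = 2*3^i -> [2, 6, 18, 54, 162]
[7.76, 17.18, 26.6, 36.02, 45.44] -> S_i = 7.76 + 9.42*i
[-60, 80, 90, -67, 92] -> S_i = Random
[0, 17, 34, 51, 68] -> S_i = 0 + 17*i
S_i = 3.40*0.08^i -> [3.4, 0.27, 0.02, 0.0, 0.0]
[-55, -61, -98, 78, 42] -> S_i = Random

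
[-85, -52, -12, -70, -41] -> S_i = Random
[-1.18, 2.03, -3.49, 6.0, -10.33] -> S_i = -1.18*(-1.72)^i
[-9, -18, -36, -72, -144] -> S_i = -9*2^i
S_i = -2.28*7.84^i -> [-2.28, -17.88, -140.14, -1098.71, -8613.89]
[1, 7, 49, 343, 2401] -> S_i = 1*7^i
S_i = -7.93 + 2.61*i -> [-7.93, -5.32, -2.71, -0.1, 2.51]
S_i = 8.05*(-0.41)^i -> [8.05, -3.3, 1.35, -0.55, 0.23]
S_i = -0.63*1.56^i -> [-0.63, -0.98, -1.53, -2.39, -3.73]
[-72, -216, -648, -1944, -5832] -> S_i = -72*3^i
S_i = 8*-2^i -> [8, -16, 32, -64, 128]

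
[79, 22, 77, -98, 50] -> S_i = Random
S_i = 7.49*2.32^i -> [7.49, 17.38, 40.31, 93.53, 216.99]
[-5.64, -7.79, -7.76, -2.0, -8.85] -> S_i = Random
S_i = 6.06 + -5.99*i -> [6.06, 0.07, -5.92, -11.91, -17.9]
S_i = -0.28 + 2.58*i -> [-0.28, 2.3, 4.88, 7.46, 10.04]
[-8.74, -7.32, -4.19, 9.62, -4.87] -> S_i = Random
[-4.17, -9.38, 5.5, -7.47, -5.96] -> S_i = Random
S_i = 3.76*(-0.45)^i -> [3.76, -1.69, 0.76, -0.34, 0.15]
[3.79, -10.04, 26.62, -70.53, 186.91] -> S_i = 3.79*(-2.65)^i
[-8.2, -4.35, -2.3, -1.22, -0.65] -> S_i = -8.20*0.53^i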